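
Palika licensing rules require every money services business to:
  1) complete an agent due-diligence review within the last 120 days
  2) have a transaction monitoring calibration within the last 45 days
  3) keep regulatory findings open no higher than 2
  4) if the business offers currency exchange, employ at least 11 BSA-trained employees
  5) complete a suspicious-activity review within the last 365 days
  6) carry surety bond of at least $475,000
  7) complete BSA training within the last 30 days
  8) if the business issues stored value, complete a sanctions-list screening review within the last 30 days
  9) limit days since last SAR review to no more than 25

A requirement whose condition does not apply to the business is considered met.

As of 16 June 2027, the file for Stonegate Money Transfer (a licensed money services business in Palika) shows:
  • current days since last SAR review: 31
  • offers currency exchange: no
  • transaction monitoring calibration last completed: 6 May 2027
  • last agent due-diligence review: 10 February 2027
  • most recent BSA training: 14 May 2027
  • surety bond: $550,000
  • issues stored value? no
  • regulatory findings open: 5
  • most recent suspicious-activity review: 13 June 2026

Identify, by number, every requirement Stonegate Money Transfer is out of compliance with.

1. agent due-diligence review 126 days ago vs limit 120 → not met
2. transaction monitoring calibration 41 days ago vs limit 45 → met
3. regulatory findings open 5 > 2 → not met
4. condition 'offers currency exchange' does not hold → requirement n/a → met
5. suspicious-activity review 368 days ago vs limit 365 → not met
6. surety bond $550,000 ≥ $475,000 → met
7. BSA training 33 days ago vs limit 30 → not met
8. condition 'issues stored value' does not hold → requirement n/a → met
9. days since last SAR review 31 > 25 → not met
Not met: 1, 3, 5, 7, 9

1, 3, 5, 7, 9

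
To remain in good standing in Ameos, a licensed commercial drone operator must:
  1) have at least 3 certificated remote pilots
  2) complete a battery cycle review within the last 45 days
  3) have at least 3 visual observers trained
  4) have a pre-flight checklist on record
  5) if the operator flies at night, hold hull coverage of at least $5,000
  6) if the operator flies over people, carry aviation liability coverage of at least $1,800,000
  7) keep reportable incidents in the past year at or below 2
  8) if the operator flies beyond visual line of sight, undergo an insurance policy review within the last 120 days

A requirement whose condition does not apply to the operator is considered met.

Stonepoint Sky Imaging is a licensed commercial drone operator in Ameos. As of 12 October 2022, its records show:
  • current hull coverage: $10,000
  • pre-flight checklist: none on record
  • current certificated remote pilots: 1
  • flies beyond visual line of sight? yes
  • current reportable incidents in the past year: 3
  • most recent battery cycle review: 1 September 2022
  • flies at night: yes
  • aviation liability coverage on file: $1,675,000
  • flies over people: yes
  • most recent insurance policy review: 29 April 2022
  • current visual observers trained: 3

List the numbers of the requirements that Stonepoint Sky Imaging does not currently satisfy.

1. certificated remote pilots 1 < 3 → not met
2. battery cycle review 41 days ago vs limit 45 → met
3. visual observers trained 3 ≥ 3 → met
4. pre-flight checklist absent → not met
5. condition 'flies at night' holds; hull coverage $10,000 ≥ $5,000 → met
6. condition 'flies over people' holds; aviation liability coverage $1,675,000 < $1,800,000 → not met
7. reportable incidents in the past year 3 > 2 → not met
8. condition 'flies beyond visual line of sight' holds; insurance policy review 166 days ago vs limit 120 → not met
Not met: 1, 4, 6, 7, 8

1, 4, 6, 7, 8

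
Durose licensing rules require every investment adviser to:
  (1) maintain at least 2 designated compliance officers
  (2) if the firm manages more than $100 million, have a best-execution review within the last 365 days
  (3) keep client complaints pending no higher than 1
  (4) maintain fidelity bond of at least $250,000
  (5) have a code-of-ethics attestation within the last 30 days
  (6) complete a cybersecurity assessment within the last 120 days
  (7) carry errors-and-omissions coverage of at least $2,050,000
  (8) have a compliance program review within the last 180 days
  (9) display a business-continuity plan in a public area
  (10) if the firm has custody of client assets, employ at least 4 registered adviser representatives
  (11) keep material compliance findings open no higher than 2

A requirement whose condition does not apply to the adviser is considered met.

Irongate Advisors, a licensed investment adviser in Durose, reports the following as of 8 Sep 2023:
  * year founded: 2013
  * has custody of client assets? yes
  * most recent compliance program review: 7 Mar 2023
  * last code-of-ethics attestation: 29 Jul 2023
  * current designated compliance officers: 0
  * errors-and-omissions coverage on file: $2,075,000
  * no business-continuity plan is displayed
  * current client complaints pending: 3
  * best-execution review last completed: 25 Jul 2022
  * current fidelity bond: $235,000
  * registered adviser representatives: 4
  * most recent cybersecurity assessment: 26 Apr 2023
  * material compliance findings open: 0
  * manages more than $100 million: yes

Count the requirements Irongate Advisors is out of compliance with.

1. designated compliance officers 0 < 2 → not met
2. condition 'manages more than $100 million' holds; best-execution review 410 days ago vs limit 365 → not met
3. client complaints pending 3 > 1 → not met
4. fidelity bond $235,000 < $250,000 → not met
5. code-of-ethics attestation 41 days ago vs limit 30 → not met
6. cybersecurity assessment 135 days ago vs limit 120 → not met
7. errors-and-omissions coverage $2,075,000 ≥ $2,050,000 → met
8. compliance program review 185 days ago vs limit 180 → not met
9. business-continuity plan absent → not met
10. condition 'has custody of client assets' holds; registered adviser representatives 4 ≥ 4 → met
11. material compliance findings open 0 ≤ 2 → met
Not met: 8 of 11

8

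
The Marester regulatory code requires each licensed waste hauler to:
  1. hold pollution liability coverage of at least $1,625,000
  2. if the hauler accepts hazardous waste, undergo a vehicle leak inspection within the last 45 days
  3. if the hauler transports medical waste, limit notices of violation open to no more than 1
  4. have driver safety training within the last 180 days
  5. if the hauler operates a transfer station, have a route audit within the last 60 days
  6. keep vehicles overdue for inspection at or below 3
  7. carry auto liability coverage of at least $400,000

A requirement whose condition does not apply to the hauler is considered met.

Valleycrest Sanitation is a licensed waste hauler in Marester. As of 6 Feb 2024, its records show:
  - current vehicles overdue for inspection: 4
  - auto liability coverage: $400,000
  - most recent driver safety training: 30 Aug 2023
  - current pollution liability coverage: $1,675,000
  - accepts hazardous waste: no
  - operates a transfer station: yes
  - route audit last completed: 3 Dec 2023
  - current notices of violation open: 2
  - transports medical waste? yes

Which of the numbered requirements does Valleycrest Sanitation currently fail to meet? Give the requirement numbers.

1. pollution liability coverage $1,675,000 ≥ $1,625,000 → met
2. condition 'accepts hazardous waste' does not hold → requirement n/a → met
3. condition 'transports medical waste' holds; notices of violation open 2 > 1 → not met
4. driver safety training 160 days ago vs limit 180 → met
5. condition 'operates a transfer station' holds; route audit 65 days ago vs limit 60 → not met
6. vehicles overdue for inspection 4 > 3 → not met
7. auto liability coverage $400,000 ≥ $400,000 → met
Not met: 3, 5, 6

3, 5, 6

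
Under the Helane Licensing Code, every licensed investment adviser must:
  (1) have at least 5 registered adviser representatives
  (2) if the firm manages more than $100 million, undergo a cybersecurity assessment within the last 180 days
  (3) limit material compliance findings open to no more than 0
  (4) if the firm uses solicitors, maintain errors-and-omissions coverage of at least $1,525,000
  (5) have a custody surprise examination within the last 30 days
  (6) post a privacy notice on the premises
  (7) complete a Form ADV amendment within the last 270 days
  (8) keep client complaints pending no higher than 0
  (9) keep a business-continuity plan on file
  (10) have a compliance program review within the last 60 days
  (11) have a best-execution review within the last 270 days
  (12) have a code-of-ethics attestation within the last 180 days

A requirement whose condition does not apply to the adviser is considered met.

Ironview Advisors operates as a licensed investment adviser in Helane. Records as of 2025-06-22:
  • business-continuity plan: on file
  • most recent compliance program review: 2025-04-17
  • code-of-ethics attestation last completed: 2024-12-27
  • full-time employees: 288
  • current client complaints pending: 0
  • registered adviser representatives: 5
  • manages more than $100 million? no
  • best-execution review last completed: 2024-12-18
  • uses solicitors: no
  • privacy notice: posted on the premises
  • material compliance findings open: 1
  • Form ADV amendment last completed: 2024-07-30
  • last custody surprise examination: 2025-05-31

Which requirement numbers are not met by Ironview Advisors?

3, 7, 10

1. registered adviser representatives 5 ≥ 5 → met
2. condition 'manages more than $100 million' does not hold → requirement n/a → met
3. material compliance findings open 1 > 0 → not met
4. condition 'uses solicitors' does not hold → requirement n/a → met
5. custody surprise examination 22 days ago vs limit 30 → met
6. privacy notice present → met
7. Form ADV amendment 327 days ago vs limit 270 → not met
8. client complaints pending 0 ≤ 0 → met
9. business-continuity plan present → met
10. compliance program review 66 days ago vs limit 60 → not met
11. best-execution review 186 days ago vs limit 270 → met
12. code-of-ethics attestation 177 days ago vs limit 180 → met
Not met: 3, 7, 10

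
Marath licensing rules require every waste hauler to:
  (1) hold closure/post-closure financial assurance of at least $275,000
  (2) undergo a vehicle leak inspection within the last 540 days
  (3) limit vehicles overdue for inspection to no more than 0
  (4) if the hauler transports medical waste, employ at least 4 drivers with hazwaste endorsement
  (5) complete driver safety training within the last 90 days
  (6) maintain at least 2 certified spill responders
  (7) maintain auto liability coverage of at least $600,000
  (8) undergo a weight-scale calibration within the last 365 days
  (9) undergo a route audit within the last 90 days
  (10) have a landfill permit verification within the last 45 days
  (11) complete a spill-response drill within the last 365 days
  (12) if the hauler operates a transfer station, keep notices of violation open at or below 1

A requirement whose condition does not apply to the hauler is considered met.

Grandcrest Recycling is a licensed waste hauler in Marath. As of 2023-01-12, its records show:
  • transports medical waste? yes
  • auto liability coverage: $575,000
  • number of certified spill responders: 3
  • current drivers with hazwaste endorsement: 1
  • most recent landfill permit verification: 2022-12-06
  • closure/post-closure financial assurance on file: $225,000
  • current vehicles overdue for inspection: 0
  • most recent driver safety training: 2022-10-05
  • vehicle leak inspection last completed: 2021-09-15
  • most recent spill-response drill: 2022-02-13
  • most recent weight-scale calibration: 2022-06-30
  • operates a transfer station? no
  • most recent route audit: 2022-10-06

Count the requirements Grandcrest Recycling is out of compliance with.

5

1. closure/post-closure financial assurance $225,000 < $275,000 → not met
2. vehicle leak inspection 484 days ago vs limit 540 → met
3. vehicles overdue for inspection 0 ≤ 0 → met
4. condition 'transports medical waste' holds; drivers with hazwaste endorsement 1 < 4 → not met
5. driver safety training 99 days ago vs limit 90 → not met
6. certified spill responders 3 ≥ 2 → met
7. auto liability coverage $575,000 < $600,000 → not met
8. weight-scale calibration 196 days ago vs limit 365 → met
9. route audit 98 days ago vs limit 90 → not met
10. landfill permit verification 37 days ago vs limit 45 → met
11. spill-response drill 333 days ago vs limit 365 → met
12. condition 'operates a transfer station' does not hold → requirement n/a → met
Not met: 5 of 12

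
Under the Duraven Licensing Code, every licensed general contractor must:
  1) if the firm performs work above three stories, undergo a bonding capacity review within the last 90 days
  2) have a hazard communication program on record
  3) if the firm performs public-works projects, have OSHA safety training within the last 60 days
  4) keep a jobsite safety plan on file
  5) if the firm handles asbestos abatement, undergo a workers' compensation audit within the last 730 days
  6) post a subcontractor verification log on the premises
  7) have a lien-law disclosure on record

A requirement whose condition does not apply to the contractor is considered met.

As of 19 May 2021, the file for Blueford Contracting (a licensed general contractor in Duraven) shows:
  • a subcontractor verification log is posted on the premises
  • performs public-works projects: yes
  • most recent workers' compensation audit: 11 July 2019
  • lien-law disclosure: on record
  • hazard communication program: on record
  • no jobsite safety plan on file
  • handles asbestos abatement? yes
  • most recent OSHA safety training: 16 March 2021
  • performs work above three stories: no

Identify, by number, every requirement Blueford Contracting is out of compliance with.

3, 4

1. condition 'performs work above three stories' does not hold → requirement n/a → met
2. hazard communication program present → met
3. condition 'performs public-works projects' holds; OSHA safety training 64 days ago vs limit 60 → not met
4. jobsite safety plan absent → not met
5. condition 'handles asbestos abatement' holds; workers' compensation audit 678 days ago vs limit 730 → met
6. subcontractor verification log present → met
7. lien-law disclosure present → met
Not met: 3, 4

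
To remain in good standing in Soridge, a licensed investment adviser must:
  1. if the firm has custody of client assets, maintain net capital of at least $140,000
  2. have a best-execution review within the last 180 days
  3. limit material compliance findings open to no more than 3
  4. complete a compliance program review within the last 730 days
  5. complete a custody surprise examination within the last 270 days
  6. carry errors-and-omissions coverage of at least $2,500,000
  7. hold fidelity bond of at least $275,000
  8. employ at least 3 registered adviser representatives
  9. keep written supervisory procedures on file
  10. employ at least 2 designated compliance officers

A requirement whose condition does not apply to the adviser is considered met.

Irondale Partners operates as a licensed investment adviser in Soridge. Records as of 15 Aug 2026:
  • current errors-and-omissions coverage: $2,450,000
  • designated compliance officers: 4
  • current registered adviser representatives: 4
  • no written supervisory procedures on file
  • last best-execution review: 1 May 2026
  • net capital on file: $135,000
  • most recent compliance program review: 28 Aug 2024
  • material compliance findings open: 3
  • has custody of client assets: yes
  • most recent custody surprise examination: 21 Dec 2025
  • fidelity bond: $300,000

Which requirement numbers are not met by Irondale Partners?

1. condition 'has custody of client assets' holds; net capital $135,000 < $140,000 → not met
2. best-execution review 106 days ago vs limit 180 → met
3. material compliance findings open 3 ≤ 3 → met
4. compliance program review 717 days ago vs limit 730 → met
5. custody surprise examination 237 days ago vs limit 270 → met
6. errors-and-omissions coverage $2,450,000 < $2,500,000 → not met
7. fidelity bond $300,000 ≥ $275,000 → met
8. registered adviser representatives 4 ≥ 3 → met
9. written supervisory procedures absent → not met
10. designated compliance officers 4 ≥ 2 → met
Not met: 1, 6, 9

1, 6, 9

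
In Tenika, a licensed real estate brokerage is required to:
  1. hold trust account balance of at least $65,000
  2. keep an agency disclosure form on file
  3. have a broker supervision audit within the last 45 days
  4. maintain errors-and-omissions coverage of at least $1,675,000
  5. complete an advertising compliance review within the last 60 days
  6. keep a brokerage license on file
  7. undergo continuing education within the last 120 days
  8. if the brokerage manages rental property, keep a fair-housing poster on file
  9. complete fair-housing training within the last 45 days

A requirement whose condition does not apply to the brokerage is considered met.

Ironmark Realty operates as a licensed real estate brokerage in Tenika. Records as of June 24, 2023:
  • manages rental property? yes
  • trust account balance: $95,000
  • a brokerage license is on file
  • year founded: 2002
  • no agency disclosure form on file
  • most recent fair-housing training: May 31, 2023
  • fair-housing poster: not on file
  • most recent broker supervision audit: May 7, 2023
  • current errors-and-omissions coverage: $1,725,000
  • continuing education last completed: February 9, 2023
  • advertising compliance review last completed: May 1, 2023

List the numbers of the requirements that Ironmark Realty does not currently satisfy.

2, 3, 7, 8

1. trust account balance $95,000 ≥ $65,000 → met
2. agency disclosure form absent → not met
3. broker supervision audit 48 days ago vs limit 45 → not met
4. errors-and-omissions coverage $1,725,000 ≥ $1,675,000 → met
5. advertising compliance review 54 days ago vs limit 60 → met
6. brokerage license present → met
7. continuing education 135 days ago vs limit 120 → not met
8. condition 'manages rental property' holds; fair-housing poster absent → not met
9. fair-housing training 24 days ago vs limit 45 → met
Not met: 2, 3, 7, 8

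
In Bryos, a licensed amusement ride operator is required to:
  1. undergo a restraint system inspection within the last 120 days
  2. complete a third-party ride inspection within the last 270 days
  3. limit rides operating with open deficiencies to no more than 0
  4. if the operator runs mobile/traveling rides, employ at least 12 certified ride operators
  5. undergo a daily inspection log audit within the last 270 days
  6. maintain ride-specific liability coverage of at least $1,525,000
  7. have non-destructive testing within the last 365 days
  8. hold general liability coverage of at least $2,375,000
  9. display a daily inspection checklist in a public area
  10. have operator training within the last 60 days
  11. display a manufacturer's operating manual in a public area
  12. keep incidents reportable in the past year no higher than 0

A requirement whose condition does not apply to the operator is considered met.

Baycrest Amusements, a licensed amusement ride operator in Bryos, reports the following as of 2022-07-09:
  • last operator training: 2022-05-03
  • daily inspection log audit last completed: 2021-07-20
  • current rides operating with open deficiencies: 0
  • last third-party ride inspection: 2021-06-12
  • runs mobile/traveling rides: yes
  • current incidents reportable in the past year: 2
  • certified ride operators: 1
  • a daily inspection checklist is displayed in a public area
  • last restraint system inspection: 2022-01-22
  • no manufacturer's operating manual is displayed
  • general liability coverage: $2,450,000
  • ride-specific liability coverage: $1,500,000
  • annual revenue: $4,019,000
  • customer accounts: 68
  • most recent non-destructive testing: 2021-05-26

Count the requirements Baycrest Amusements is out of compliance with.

1. restraint system inspection 168 days ago vs limit 120 → not met
2. third-party ride inspection 392 days ago vs limit 270 → not met
3. rides operating with open deficiencies 0 ≤ 0 → met
4. condition 'runs mobile/traveling rides' holds; certified ride operators 1 < 12 → not met
5. daily inspection log audit 354 days ago vs limit 270 → not met
6. ride-specific liability coverage $1,500,000 < $1,525,000 → not met
7. non-destructive testing 409 days ago vs limit 365 → not met
8. general liability coverage $2,450,000 ≥ $2,375,000 → met
9. daily inspection checklist present → met
10. operator training 67 days ago vs limit 60 → not met
11. manufacturer's operating manual absent → not met
12. incidents reportable in the past year 2 > 0 → not met
Not met: 9 of 12

9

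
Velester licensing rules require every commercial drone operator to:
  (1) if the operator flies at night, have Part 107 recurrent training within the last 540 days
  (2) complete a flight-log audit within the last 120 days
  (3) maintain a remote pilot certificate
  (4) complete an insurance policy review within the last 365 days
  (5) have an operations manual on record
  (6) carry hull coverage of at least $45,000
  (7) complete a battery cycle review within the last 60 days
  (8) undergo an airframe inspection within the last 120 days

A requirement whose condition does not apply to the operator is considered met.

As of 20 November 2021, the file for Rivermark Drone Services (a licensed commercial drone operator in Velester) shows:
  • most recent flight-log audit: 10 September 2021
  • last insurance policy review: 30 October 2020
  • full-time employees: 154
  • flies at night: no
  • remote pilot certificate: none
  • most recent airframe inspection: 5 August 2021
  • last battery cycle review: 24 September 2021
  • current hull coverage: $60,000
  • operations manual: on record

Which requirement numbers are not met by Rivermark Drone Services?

1. condition 'flies at night' does not hold → requirement n/a → met
2. flight-log audit 71 days ago vs limit 120 → met
3. remote pilot certificate absent → not met
4. insurance policy review 386 days ago vs limit 365 → not met
5. operations manual present → met
6. hull coverage $60,000 ≥ $45,000 → met
7. battery cycle review 57 days ago vs limit 60 → met
8. airframe inspection 107 days ago vs limit 120 → met
Not met: 3, 4

3, 4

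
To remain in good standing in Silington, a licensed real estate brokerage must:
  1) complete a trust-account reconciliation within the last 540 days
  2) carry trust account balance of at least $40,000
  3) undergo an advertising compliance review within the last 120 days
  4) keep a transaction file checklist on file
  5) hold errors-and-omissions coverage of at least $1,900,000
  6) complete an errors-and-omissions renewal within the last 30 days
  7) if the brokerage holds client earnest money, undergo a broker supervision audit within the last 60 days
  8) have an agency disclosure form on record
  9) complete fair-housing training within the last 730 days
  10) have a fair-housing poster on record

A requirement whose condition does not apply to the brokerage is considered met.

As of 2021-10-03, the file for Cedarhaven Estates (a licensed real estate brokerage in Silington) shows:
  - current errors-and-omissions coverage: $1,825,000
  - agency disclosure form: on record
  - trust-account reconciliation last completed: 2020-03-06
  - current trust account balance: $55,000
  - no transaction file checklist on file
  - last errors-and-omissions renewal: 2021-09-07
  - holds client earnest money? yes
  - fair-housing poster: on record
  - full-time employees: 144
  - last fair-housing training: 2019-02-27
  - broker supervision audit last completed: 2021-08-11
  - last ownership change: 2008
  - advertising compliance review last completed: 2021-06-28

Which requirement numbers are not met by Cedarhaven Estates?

1, 4, 5, 9

1. trust-account reconciliation 576 days ago vs limit 540 → not met
2. trust account balance $55,000 ≥ $40,000 → met
3. advertising compliance review 97 days ago vs limit 120 → met
4. transaction file checklist absent → not met
5. errors-and-omissions coverage $1,825,000 < $1,900,000 → not met
6. errors-and-omissions renewal 26 days ago vs limit 30 → met
7. condition 'holds client earnest money' holds; broker supervision audit 53 days ago vs limit 60 → met
8. agency disclosure form present → met
9. fair-housing training 949 days ago vs limit 730 → not met
10. fair-housing poster present → met
Not met: 1, 4, 5, 9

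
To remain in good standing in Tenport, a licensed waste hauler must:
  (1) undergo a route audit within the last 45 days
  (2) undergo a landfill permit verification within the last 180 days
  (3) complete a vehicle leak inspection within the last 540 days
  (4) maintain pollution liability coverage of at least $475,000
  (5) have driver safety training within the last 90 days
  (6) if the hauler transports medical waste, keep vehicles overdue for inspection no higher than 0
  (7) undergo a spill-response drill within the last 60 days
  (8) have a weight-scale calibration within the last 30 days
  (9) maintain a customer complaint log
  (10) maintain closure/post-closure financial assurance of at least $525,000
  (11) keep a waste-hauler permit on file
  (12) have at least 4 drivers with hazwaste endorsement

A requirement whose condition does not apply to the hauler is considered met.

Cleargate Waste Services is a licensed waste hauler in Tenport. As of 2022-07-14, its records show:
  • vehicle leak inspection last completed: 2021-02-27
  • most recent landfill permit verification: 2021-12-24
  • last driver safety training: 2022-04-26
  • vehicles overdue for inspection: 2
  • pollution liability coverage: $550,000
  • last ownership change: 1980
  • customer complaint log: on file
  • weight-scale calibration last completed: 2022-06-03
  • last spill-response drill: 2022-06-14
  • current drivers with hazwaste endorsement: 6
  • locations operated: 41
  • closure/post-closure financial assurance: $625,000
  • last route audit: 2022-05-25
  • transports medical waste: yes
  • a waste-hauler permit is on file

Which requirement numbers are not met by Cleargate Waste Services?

1. route audit 50 days ago vs limit 45 → not met
2. landfill permit verification 202 days ago vs limit 180 → not met
3. vehicle leak inspection 502 days ago vs limit 540 → met
4. pollution liability coverage $550,000 ≥ $475,000 → met
5. driver safety training 79 days ago vs limit 90 → met
6. condition 'transports medical waste' holds; vehicles overdue for inspection 2 > 0 → not met
7. spill-response drill 30 days ago vs limit 60 → met
8. weight-scale calibration 41 days ago vs limit 30 → not met
9. customer complaint log present → met
10. closure/post-closure financial assurance $625,000 ≥ $525,000 → met
11. waste-hauler permit present → met
12. drivers with hazwaste endorsement 6 ≥ 4 → met
Not met: 1, 2, 6, 8

1, 2, 6, 8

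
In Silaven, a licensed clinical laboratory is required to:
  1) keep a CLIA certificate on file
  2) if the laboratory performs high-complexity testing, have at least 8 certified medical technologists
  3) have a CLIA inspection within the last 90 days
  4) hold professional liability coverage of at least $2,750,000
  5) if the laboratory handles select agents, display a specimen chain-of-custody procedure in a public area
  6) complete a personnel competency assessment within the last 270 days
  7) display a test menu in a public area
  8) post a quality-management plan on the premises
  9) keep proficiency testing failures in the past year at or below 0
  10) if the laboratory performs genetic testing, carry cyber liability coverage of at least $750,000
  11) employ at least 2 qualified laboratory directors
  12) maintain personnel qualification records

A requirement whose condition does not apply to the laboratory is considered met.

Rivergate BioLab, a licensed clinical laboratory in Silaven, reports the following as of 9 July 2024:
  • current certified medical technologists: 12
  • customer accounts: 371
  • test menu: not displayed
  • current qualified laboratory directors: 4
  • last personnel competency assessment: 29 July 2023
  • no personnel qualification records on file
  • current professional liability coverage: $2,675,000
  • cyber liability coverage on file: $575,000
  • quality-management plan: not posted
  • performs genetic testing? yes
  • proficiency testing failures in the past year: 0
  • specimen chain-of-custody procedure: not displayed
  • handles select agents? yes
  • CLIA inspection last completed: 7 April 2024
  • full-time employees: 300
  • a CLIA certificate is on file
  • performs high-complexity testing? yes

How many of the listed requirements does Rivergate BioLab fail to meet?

8

1. CLIA certificate present → met
2. condition 'performs high-complexity testing' holds; certified medical technologists 12 ≥ 8 → met
3. CLIA inspection 93 days ago vs limit 90 → not met
4. professional liability coverage $2,675,000 < $2,750,000 → not met
5. condition 'handles select agents' holds; specimen chain-of-custody procedure absent → not met
6. personnel competency assessment 346 days ago vs limit 270 → not met
7. test menu absent → not met
8. quality-management plan absent → not met
9. proficiency testing failures in the past year 0 ≤ 0 → met
10. condition 'performs genetic testing' holds; cyber liability coverage $575,000 < $750,000 → not met
11. qualified laboratory directors 4 ≥ 2 → met
12. personnel qualification records absent → not met
Not met: 8 of 12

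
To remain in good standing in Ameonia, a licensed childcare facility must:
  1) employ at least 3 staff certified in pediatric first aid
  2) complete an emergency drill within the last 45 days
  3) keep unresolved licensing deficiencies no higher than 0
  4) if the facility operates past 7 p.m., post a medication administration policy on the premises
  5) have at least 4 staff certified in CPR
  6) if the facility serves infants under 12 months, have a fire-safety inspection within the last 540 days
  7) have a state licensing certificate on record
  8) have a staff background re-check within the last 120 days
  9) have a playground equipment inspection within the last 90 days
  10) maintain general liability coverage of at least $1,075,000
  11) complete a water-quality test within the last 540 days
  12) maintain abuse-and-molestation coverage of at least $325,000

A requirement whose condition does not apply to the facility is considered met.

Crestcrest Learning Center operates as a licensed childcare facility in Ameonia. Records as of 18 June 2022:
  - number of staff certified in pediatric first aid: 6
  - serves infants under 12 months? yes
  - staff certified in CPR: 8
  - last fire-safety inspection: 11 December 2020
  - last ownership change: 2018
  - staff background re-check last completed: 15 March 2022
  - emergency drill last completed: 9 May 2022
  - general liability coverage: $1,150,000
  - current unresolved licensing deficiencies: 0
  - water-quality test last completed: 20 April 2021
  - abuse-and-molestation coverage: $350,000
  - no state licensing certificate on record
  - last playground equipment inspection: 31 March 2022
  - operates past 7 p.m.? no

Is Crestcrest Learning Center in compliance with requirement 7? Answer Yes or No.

7. state licensing certificate absent → not met

No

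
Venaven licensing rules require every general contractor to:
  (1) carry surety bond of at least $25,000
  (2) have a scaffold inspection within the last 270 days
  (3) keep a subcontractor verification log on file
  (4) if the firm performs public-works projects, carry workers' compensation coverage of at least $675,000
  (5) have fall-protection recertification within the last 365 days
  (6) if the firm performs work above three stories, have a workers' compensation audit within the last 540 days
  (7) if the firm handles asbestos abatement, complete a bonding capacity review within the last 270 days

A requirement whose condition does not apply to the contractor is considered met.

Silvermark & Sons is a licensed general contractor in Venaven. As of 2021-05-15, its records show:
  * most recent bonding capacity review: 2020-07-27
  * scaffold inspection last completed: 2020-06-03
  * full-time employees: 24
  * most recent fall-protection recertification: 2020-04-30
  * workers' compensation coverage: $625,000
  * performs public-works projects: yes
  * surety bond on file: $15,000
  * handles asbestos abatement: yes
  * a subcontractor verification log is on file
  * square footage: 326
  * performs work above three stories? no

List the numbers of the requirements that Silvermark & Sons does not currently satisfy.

1, 2, 4, 5, 7

1. surety bond $15,000 < $25,000 → not met
2. scaffold inspection 346 days ago vs limit 270 → not met
3. subcontractor verification log present → met
4. condition 'performs public-works projects' holds; workers' compensation coverage $625,000 < $675,000 → not met
5. fall-protection recertification 380 days ago vs limit 365 → not met
6. condition 'performs work above three stories' does not hold → requirement n/a → met
7. condition 'handles asbestos abatement' holds; bonding capacity review 292 days ago vs limit 270 → not met
Not met: 1, 2, 4, 5, 7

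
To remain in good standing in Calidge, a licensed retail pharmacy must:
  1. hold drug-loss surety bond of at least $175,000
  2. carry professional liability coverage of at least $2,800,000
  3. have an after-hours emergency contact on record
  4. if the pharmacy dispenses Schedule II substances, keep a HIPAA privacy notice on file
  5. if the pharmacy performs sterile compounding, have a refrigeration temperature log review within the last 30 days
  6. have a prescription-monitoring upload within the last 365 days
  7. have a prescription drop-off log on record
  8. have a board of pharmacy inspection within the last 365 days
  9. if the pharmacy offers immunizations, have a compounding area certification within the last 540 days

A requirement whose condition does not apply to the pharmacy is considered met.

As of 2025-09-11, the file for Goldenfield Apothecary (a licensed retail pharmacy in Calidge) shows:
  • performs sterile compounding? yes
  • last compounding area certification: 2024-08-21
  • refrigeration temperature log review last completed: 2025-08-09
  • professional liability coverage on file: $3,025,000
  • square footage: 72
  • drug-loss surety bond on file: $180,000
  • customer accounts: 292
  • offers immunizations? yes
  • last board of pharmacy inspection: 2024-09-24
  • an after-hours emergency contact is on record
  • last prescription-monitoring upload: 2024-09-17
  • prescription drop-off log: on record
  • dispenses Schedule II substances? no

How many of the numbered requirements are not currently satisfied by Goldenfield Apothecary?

1. drug-loss surety bond $180,000 ≥ $175,000 → met
2. professional liability coverage $3,025,000 ≥ $2,800,000 → met
3. after-hours emergency contact present → met
4. condition 'dispenses Schedule II substances' does not hold → requirement n/a → met
5. condition 'performs sterile compounding' holds; refrigeration temperature log review 33 days ago vs limit 30 → not met
6. prescription-monitoring upload 359 days ago vs limit 365 → met
7. prescription drop-off log present → met
8. board of pharmacy inspection 352 days ago vs limit 365 → met
9. condition 'offers immunizations' holds; compounding area certification 386 days ago vs limit 540 → met
Not met: 1 of 9

1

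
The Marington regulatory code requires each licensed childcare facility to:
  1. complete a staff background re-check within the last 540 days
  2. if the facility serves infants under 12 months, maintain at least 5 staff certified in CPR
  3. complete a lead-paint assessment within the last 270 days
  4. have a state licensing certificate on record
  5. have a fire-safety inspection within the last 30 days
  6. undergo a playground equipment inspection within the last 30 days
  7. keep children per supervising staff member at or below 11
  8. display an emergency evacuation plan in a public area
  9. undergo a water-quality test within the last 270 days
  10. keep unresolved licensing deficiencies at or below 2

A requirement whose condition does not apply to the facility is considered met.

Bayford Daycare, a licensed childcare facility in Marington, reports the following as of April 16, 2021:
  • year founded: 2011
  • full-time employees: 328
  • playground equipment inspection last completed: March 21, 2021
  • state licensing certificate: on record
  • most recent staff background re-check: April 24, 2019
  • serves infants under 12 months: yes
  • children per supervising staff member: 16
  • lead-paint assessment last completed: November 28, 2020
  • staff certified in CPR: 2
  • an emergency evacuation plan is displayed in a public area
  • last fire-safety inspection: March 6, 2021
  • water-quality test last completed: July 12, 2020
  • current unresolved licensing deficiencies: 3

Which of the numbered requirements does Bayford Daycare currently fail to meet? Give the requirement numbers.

1. staff background re-check 723 days ago vs limit 540 → not met
2. condition 'serves infants under 12 months' holds; staff certified in CPR 2 < 5 → not met
3. lead-paint assessment 139 days ago vs limit 270 → met
4. state licensing certificate present → met
5. fire-safety inspection 41 days ago vs limit 30 → not met
6. playground equipment inspection 26 days ago vs limit 30 → met
7. children per supervising staff member 16 > 11 → not met
8. emergency evacuation plan present → met
9. water-quality test 278 days ago vs limit 270 → not met
10. unresolved licensing deficiencies 3 > 2 → not met
Not met: 1, 2, 5, 7, 9, 10

1, 2, 5, 7, 9, 10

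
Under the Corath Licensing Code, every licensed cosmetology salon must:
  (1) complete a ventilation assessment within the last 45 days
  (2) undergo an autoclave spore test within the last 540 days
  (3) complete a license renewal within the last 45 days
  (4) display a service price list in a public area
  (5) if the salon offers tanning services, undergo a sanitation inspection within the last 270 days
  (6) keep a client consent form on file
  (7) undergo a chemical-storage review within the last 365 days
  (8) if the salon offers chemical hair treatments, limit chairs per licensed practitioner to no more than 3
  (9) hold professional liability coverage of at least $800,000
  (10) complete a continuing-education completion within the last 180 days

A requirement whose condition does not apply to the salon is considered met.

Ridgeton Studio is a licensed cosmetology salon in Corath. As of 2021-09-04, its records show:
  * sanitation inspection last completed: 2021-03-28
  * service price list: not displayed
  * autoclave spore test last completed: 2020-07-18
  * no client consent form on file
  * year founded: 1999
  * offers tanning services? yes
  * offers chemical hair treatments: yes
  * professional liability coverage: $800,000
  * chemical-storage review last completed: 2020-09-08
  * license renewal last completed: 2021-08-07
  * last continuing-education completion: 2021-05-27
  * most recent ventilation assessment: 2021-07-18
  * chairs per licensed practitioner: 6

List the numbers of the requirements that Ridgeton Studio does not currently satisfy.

1. ventilation assessment 48 days ago vs limit 45 → not met
2. autoclave spore test 413 days ago vs limit 540 → met
3. license renewal 28 days ago vs limit 45 → met
4. service price list absent → not met
5. condition 'offers tanning services' holds; sanitation inspection 160 days ago vs limit 270 → met
6. client consent form absent → not met
7. chemical-storage review 361 days ago vs limit 365 → met
8. condition 'offers chemical hair treatments' holds; chairs per licensed practitioner 6 > 3 → not met
9. professional liability coverage $800,000 ≥ $800,000 → met
10. continuing-education completion 100 days ago vs limit 180 → met
Not met: 1, 4, 6, 8

1, 4, 6, 8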